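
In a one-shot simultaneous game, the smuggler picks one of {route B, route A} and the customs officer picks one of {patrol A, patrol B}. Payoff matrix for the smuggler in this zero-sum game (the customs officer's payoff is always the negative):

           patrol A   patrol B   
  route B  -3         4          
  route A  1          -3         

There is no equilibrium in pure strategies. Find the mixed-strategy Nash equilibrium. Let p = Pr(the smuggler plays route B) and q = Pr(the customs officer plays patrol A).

p = 4/11, q = 7/11

In a mixed equilibrium the customs officer is indifferent between patrol A and patrol B; this condition fixes p.
  the customs officer's expected payoff from patrol A: p·3 + (1−p)·(-1) = 4p - 1
  the customs officer's expected payoff from patrol B: p·(-4) + (1−p)·3 = -7p + 3
  4p - 1 = -7p + 3  ⇒  11p = 4  ⇒  p = 4/11.
Set the smuggler's expected payoff from route B equal to that from route A:
  the smuggler's payoff to route B: q·(-3) + (1−q)·4 = -7q + 4
  the smuggler's payoff to route A: q·1 + (1−q)·(-3) = 4q - 3
  -7q + 4 = 4q - 3  ⇒  -11q = -7  ⇒  q = 7/11.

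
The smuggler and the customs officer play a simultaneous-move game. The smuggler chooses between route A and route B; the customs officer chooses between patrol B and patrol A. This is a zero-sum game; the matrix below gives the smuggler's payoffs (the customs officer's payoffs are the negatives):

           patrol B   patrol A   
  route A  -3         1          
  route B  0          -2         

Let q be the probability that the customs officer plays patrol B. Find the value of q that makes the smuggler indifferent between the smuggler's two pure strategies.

Set the smuggler's expected payoff from route A equal to that from route B:
  the smuggler's expected payoff from route A: q·(-3) + (1−q)·1 = -4q + 1
  the smuggler's expected payoff from route B: q·0 + (1−q)·(-2) = 2q - 2
  -4q + 1 = 2q - 2  ⇒  -6q = -3  ⇒  q = 1/2.

q = 1/2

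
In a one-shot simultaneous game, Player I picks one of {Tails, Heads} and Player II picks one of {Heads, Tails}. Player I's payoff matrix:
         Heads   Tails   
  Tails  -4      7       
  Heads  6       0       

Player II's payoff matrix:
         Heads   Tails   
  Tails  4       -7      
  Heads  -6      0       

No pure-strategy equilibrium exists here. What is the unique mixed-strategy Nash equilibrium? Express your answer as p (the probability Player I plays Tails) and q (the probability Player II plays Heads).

For Player II to be willing to mix, Player II must be indifferent between Heads and Tails, which pins down Player I's mix.
  Player II's payoff from Heads: p·4 + (1−p)·(-6) = 10p - 6
  Player II's payoff from Tails: p·(-7) + (1−p)·0 = -7p
  10p - 6 = -7p  ⇒  17p = 6  ⇒  p = 6/17.
In a mixed equilibrium Player I is indifferent between Tails and Heads; this condition fixes q.
  Player I's expected payoff from Tails: q·(-4) + (1−q)·7 = -11q + 7
  Player I's expected payoff from Heads: q·6 + (1−q)·0 = 6q
  -11q + 7 = 6q  ⇒  -17q = -7  ⇒  q = 7/17.

p = 6/17, q = 7/17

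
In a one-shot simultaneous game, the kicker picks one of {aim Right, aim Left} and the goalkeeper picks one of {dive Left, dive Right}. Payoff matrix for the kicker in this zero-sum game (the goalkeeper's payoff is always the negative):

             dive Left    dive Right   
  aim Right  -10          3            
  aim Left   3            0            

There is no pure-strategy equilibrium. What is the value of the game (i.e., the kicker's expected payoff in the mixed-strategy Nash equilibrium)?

For the kicker to be willing to mix, the kicker must be indifferent between aim Right and aim Left, which pins down the goalkeeper's mix.
  the kicker's payoff from aim Right: q·(-10) + (1−q)·3 = -13q + 3
  the kicker's payoff from aim Left: q·3 + (1−q)·0 = 3q
  -13q + 3 = 3q  ⇒  -16q = -3  ⇒  q = 3/16.
The value is the kicker's expected payoff against this mix (using aim Right): (3/16)·(-10) + (13/16)·3 = 9/16.

v = 9/16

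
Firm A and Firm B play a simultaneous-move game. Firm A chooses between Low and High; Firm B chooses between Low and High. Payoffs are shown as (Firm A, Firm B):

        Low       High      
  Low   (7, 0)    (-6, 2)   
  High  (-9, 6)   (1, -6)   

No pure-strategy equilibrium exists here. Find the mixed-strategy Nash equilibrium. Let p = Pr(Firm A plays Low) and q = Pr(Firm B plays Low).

Firm A's mix must leave Firm B indifferent between Low and High.
  Firm B's expected payoff from Low: p·0 + (1−p)·6 = -6p + 6
  Firm B's expected payoff from High: p·2 + (1−p)·(-6) = 8p - 6
  -6p + 6 = 8p - 6  ⇒  -14p = -12  ⇒  p = 6/7.
For Firm A to be willing to mix, Firm A must be indifferent between Low and High, which pins down Firm B's mix.
  Firm A's payoff to Low: q·7 + (1−q)·(-6) = 13q - 6
  Firm A's payoff to High: q·(-9) + (1−q)·1 = -10q + 1
  13q - 6 = -10q + 1  ⇒  23q = 7  ⇒  q = 7/23.

p = 6/7, q = 7/23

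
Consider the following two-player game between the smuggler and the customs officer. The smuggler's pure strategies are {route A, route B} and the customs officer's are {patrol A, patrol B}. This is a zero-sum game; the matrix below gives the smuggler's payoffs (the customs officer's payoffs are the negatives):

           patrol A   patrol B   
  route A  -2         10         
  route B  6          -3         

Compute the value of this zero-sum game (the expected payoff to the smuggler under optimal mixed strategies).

The customs officer's mix must leave the smuggler indifferent between route A and route B.
  the smuggler's payoff from route A: q·(-2) + (1−q)·10 = -12q + 10
  the smuggler's payoff from route B: q·6 + (1−q)·(-3) = 9q - 3
  -12q + 10 = 9q - 3  ⇒  -21q = -13  ⇒  q = 13/21.
The value is the smuggler's expected payoff against this mix (using route A): (13/21)·(-2) + (8/21)·10 = 18/7.

v = 18/7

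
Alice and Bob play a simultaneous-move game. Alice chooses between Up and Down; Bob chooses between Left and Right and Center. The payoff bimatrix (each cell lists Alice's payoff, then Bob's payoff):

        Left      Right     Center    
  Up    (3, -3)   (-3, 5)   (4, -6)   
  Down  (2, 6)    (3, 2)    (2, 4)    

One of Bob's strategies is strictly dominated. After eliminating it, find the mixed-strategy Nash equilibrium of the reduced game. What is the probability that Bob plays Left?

Bob's strategy Center is strictly dominated by Left: -3 > -6 and 6 > 4. Eliminate Center.
Alice's indifference between Up and Down determines Bob's mixing probability q:
  Alice's payoff to Up: q·3 + (1−q)·(-3) = 6q - 3
  Alice's payoff to Down: q·2 + (1−q)·3 = -q + 3
  6q - 3 = -q + 3  ⇒  7q = 6  ⇒  q = 6/7.

q = 6/7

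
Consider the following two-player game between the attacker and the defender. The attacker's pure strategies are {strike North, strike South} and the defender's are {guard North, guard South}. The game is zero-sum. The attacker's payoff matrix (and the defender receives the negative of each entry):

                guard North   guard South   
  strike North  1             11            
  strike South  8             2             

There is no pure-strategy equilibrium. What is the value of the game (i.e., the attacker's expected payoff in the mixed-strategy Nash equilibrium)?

v = 43/8

The attacker's indifference between strike North and strike South determines the defender's mixing probability q:
  the attacker's expected payoff from strike North: q·1 + (1−q)·11 = -10q + 11
  the attacker's expected payoff from strike South: q·8 + (1−q)·2 = 6q + 2
  -10q + 11 = 6q + 2  ⇒  -16q = -9  ⇒  q = 9/16.
The value is the attacker's expected payoff against this mix (using strike North): (9/16)·1 + (7/16)·11 = 43/8.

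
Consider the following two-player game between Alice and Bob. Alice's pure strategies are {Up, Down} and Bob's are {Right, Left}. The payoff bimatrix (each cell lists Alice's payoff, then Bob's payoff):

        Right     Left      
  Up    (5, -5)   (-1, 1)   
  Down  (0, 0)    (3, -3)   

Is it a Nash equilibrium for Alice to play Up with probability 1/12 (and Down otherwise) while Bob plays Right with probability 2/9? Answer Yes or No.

Given Alice's mix p = 1/12, Bob's payoff from Right is -5/12 but from Left is -8/3. Bob strictly prefers Right, so Bob would not mix.
So the proposed profile is not a Nash equilibrium.

No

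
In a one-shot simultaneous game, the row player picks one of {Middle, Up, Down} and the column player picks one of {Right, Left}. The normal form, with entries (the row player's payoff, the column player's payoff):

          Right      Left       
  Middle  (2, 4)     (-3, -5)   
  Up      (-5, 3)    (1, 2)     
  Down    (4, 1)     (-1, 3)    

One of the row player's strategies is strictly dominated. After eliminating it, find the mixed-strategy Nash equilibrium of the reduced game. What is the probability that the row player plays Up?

p = 2/3

The row player's strategy Middle is strictly dominated by Down: 4 > 2 and -1 > -3. Eliminate Middle.
The column player's indifference between Right and Left determines the row player's mixing probability p:
  the column player's expected payoff from Right: p·3 + (1−p)·1 = 2p + 1
  the column player's expected payoff from Left: p·2 + (1−p)·3 = -p + 3
  2p + 1 = -p + 3  ⇒  3p = 2  ⇒  p = 2/3.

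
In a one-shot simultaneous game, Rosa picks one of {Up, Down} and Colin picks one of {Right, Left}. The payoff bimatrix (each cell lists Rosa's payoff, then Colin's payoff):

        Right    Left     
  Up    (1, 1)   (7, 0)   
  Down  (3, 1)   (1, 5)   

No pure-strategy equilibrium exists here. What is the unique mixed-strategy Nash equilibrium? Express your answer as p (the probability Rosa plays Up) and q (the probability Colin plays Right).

For Colin to be willing to mix, Colin must be indifferent between Right and Left, which pins down Rosa's mix.
  Colin's payoff from Right: p·1 + (1−p)·1 = 1
  Colin's payoff from Left: p·0 + (1−p)·5 = -5p + 5
  1 = -5p + 5  ⇒  5p = 4  ⇒  p = 4/5.
Set Rosa's expected payoff from Up equal to that from Down:
  Rosa's expected payoff from Up: q·1 + (1−q)·7 = -6q + 7
  Rosa's expected payoff from Down: q·3 + (1−q)·1 = 2q + 1
  -6q + 7 = 2q + 1  ⇒  -8q = -6  ⇒  q = 3/4.

p = 4/5, q = 3/4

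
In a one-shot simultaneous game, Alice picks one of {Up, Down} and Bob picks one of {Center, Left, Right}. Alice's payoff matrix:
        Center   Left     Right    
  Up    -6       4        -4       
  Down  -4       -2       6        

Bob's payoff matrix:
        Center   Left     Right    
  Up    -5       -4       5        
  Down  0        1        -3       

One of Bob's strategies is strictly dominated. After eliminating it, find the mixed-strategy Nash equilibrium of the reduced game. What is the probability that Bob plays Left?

q = 5/8

Bob's strategy Center is strictly dominated by Left: -4 > -5 and 1 > 0. Eliminate Center.
In a mixed equilibrium Alice is indifferent between Up and Down; this condition fixes q.
  Alice's expected payoff from Up: q·4 + (1−q)·(-4) = 8q - 4
  Alice's expected payoff from Down: q·(-2) + (1−q)·6 = -8q + 6
  8q - 4 = -8q + 6  ⇒  16q = 10  ⇒  q = 5/8.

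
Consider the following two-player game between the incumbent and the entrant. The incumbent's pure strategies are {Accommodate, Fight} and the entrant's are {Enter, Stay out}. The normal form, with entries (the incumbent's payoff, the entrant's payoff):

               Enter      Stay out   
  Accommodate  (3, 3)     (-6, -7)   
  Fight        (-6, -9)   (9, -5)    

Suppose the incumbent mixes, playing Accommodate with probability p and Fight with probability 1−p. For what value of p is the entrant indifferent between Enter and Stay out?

In a mixed equilibrium the entrant is indifferent between Enter and Stay out; this condition fixes p.
  the entrant's payoff from Enter: p·3 + (1−p)·(-9) = 12p - 9
  the entrant's payoff from Stay out: p·(-7) + (1−p)·(-5) = -2p - 5
  12p - 9 = -2p - 5  ⇒  14p = 4  ⇒  p = 2/7.

p = 2/7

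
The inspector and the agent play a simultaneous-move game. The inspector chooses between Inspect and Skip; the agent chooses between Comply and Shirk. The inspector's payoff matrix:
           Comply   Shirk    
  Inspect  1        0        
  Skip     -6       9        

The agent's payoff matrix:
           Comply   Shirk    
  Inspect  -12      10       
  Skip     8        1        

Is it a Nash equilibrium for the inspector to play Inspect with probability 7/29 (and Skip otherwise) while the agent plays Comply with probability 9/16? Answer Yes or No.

Check the agent's indifference given the inspector's mix p = 7/29:
  payoff from Comply = 92/29; payoff from Shirk = 92/29 — equal.
Check the inspector's indifference given the agent's mix q = 9/16:
  payoff from Inspect = 9/16; payoff from Skip = 9/16 — equal.
Both players are indifferent, so neither can profitably deviate.

Yes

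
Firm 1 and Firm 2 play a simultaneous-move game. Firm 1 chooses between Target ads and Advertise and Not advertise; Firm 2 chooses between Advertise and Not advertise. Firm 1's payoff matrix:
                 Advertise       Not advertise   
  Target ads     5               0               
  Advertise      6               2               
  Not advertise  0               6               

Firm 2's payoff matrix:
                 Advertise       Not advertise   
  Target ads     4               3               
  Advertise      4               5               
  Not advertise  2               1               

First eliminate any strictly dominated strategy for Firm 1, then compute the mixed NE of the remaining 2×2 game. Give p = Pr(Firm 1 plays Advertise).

p = 1/2

Firm 1's strategy Target ads is strictly dominated by Advertise: 6 > 5 and 2 > 0. Eliminate Target ads.
In a mixed equilibrium Firm 2 is indifferent between Advertise and Not advertise; this condition fixes p.
  Firm 2's expected payoff from Advertise: p·4 + (1−p)·2 = 2p + 2
  Firm 2's expected payoff from Not advertise: p·5 + (1−p)·1 = 4p + 1
  2p + 2 = 4p + 1  ⇒  -2p = -1  ⇒  p = 1/2.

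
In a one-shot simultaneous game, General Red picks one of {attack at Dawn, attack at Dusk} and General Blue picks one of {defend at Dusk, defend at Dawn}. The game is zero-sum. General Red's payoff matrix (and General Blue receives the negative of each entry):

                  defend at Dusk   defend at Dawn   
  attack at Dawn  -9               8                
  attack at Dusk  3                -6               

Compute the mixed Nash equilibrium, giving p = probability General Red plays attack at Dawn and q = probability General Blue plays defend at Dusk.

p = 9/26, q = 7/13

In a mixed equilibrium General Blue is indifferent between defend at Dusk and defend at Dawn; this condition fixes p.
  General Blue's expected payoff from defend at Dusk: p·9 + (1−p)·(-3) = 12p - 3
  General Blue's expected payoff from defend at Dawn: p·(-8) + (1−p)·6 = -14p + 6
  12p - 3 = -14p + 6  ⇒  26p = 9  ⇒  p = 9/26.
For General Red to be willing to mix, General Red must be indifferent between attack at Dawn and attack at Dusk, which pins down General Blue's mix.
  General Red's payoff from attack at Dawn: q·(-9) + (1−q)·8 = -17q + 8
  General Red's payoff from attack at Dusk: q·3 + (1−q)·(-6) = 9q - 6
  -17q + 8 = 9q - 6  ⇒  -26q = -14  ⇒  q = 7/13.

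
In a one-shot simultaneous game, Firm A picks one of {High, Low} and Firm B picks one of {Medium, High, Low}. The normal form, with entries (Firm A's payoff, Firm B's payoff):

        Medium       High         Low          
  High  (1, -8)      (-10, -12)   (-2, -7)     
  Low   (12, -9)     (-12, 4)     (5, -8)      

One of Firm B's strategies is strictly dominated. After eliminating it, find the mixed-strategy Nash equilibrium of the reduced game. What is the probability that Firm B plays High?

Firm B's strategy Medium is strictly dominated by Low: -7 > -8 and -8 > -9. Eliminate Medium.
Firm B's mix must leave Firm A indifferent between High and Low.
  Firm A's expected payoff from High: q·(-10) + (1−q)·(-2) = -8q - 2
  Firm A's expected payoff from Low: q·(-12) + (1−q)·5 = -17q + 5
  -8q - 2 = -17q + 5  ⇒  9q = 7  ⇒  q = 7/9.

q = 7/9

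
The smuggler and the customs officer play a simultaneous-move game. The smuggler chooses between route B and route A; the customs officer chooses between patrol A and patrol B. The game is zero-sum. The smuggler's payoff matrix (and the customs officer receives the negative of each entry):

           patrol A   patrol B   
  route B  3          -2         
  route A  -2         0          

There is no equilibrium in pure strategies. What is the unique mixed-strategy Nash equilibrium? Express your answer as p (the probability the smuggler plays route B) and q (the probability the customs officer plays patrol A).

For the customs officer to be willing to mix, the customs officer must be indifferent between patrol A and patrol B, which pins down the smuggler's mix.
  the customs officer's payoff from patrol A: p·(-3) + (1−p)·2 = -5p + 2
  the customs officer's payoff from patrol B: p·2 + (1−p)·0 = 2p
  -5p + 2 = 2p  ⇒  -7p = -2  ⇒  p = 2/7.
For the smuggler to be willing to mix, the smuggler must be indifferent between route B and route A, which pins down the customs officer's mix.
  the smuggler's expected payoff from route B: q·3 + (1−q)·(-2) = 5q - 2
  the smuggler's expected payoff from route A: q·(-2) + (1−q)·0 = -2q
  5q - 2 = -2q  ⇒  7q = 2  ⇒  q = 2/7.

p = 2/7, q = 2/7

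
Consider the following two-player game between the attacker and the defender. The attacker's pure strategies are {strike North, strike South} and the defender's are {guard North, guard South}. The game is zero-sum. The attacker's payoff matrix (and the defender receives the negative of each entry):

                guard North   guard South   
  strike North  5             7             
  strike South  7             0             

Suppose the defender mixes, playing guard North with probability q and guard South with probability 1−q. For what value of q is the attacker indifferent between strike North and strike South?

q = 7/9

In a mixed equilibrium the attacker is indifferent between strike North and strike South; this condition fixes q.
  the attacker's payoff to strike North: q·5 + (1−q)·7 = -2q + 7
  the attacker's payoff to strike South: q·7 + (1−q)·0 = 7q
  -2q + 7 = 7q  ⇒  -9q = -7  ⇒  q = 7/9.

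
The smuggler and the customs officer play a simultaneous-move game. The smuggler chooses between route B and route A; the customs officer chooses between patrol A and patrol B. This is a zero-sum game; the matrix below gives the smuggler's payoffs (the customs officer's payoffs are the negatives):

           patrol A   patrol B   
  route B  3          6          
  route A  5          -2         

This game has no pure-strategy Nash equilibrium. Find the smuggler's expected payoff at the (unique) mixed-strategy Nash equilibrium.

18/5

For the smuggler to be willing to mix, the smuggler must be indifferent between route B and route A, which pins down the customs officer's mix.
  the smuggler's payoff to route B: q·3 + (1−q)·6 = -3q + 6
  the smuggler's payoff to route A: q·5 + (1−q)·(-2) = 7q - 2
  -3q + 6 = 7q - 2  ⇒  -10q = -8  ⇒  q = 4/5.
At equilibrium the smuggler is indifferent across rows, so the smuggler's payoff equals the payoff from route B: (4/5)·3 + (1/5)·6 = 18/5.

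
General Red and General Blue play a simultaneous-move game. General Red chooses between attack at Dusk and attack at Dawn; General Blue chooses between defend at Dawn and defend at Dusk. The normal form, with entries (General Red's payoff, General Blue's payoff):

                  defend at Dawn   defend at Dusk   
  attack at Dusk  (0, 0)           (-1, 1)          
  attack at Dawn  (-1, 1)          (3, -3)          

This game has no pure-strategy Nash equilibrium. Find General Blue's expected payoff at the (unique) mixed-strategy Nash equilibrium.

General Blue's indifference between defend at Dawn and defend at Dusk determines General Red's mixing probability p:
  General Blue's expected payoff from defend at Dawn: p·0 + (1−p)·1 = -p + 1
  General Blue's expected payoff from defend at Dusk: p·1 + (1−p)·(-3) = 4p - 3
  -p + 1 = 4p - 3  ⇒  -5p = -4  ⇒  p = 4/5.
At equilibrium General Blue is indifferent across columns, so General Blue's payoff equals the payoff from defend at Dawn: (4/5)·0 + (1/5)·1 = 1/5.

1/5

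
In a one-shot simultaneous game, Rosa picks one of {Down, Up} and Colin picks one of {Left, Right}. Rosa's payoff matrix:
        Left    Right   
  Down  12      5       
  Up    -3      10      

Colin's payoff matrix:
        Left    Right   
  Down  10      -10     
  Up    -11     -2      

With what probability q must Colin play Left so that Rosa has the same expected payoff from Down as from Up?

For Rosa to be willing to mix, Rosa must be indifferent between Down and Up, which pins down Colin's mix.
  Rosa's payoff from Down: q·12 + (1−q)·5 = 7q + 5
  Rosa's payoff from Up: q·(-3) + (1−q)·10 = -13q + 10
  7q + 5 = -13q + 10  ⇒  20q = 5  ⇒  q = 1/4.

q = 1/4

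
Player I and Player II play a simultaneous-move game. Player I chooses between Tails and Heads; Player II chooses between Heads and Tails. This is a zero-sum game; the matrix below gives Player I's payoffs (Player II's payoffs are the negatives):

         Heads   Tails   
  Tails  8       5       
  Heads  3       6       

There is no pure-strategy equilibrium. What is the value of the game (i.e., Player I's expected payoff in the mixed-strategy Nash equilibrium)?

Player I's indifference between Tails and Heads determines Player II's mixing probability q:
  Player I's payoff to Tails: q·8 + (1−q)·5 = 3q + 5
  Player I's payoff to Heads: q·3 + (1−q)·6 = -3q + 6
  3q + 5 = -3q + 6  ⇒  6q = 1  ⇒  q = 1/6.
The value is Player I's expected payoff against this mix (using Tails): (1/6)·8 + (5/6)·5 = 11/2.

v = 11/2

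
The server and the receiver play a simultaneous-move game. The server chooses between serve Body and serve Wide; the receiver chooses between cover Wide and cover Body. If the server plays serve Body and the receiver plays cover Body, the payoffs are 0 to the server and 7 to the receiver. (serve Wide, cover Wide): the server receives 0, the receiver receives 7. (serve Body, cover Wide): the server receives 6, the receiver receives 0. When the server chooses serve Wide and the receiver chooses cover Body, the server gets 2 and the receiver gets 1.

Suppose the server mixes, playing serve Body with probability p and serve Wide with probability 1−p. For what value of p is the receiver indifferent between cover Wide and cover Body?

The receiver's indifference between cover Wide and cover Body determines the server's mixing probability p:
  the receiver's payoff to cover Wide: p·0 + (1−p)·7 = -7p + 7
  the receiver's payoff to cover Body: p·7 + (1−p)·1 = 6p + 1
  -7p + 7 = 6p + 1  ⇒  -13p = -6  ⇒  p = 6/13.

p = 6/13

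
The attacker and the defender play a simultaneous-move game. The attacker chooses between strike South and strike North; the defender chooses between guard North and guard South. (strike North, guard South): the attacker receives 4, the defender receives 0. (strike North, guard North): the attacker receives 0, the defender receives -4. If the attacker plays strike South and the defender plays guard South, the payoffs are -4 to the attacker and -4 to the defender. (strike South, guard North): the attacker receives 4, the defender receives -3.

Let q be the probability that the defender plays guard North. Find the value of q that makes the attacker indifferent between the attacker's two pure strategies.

q = 2/3

The defender's mix must leave the attacker indifferent between strike South and strike North.
  the attacker's payoff to strike South: q·4 + (1−q)·(-4) = 8q - 4
  the attacker's payoff to strike North: q·0 + (1−q)·4 = -4q + 4
  8q - 4 = -4q + 4  ⇒  12q = 8  ⇒  q = 2/3.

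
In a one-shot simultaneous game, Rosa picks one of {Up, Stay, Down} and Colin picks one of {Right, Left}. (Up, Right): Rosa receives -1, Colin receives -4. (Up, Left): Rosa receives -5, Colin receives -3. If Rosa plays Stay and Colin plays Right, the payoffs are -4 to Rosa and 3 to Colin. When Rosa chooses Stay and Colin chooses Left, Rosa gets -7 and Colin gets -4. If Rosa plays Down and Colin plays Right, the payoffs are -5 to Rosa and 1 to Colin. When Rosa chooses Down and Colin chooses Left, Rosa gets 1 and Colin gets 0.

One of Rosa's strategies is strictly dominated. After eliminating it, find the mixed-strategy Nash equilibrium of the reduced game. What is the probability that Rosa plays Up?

p = 1/2

Rosa's strategy Stay is strictly dominated by Up: -1 > -4 and -5 > -7. Eliminate Stay.
Set Colin's expected payoff from Right equal to that from Left:
  Colin's expected payoff from Right: p·(-4) + (1−p)·1 = -5p + 1
  Colin's expected payoff from Left: p·(-3) + (1−p)·0 = -3p
  -5p + 1 = -3p  ⇒  -2p = -1  ⇒  p = 1/2.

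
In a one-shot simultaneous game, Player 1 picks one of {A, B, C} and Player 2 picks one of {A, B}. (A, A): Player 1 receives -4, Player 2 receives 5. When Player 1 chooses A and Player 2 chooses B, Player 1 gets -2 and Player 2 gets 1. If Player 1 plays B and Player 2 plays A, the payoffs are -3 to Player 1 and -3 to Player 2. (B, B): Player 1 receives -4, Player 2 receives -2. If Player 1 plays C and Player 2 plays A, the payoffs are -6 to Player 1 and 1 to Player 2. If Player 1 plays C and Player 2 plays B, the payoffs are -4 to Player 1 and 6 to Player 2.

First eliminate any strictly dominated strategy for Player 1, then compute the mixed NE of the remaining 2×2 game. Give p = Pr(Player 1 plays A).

Player 1's strategy C is strictly dominated by A: -4 > -6 and -2 > -4. Eliminate C.
Set Player 2's expected payoff from A equal to that from B:
  Player 2's expected payoff from A: p·5 + (1−p)·(-3) = 8p - 3
  Player 2's expected payoff from B: p·1 + (1−p)·(-2) = 3p - 2
  8p - 3 = 3p - 2  ⇒  5p = 1  ⇒  p = 1/5.

p = 1/5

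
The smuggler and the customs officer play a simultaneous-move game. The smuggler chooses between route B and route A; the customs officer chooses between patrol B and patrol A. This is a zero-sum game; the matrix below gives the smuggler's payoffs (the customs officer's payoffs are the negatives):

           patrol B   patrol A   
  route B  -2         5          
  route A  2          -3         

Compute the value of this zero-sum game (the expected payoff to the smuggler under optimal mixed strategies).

v = 1/3

Set the smuggler's expected payoff from route B equal to that from route A:
  the smuggler's expected payoff from route B: q·(-2) + (1−q)·5 = -7q + 5
  the smuggler's expected payoff from route A: q·2 + (1−q)·(-3) = 5q - 3
  -7q + 5 = 5q - 3  ⇒  -12q = -8  ⇒  q = 2/3.
The value is the smuggler's expected payoff against this mix (using route B): (2/3)·(-2) + (1/3)·5 = 1/3.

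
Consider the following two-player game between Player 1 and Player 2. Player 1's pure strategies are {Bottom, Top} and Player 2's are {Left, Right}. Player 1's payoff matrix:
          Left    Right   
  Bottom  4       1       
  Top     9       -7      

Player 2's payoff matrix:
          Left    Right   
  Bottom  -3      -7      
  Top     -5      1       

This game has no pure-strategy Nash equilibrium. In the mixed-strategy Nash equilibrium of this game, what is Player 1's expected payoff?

Set Player 1's expected payoff from Bottom equal to that from Top:
  Player 1's expected payoff from Bottom: q·4 + (1−q)·1 = 3q + 1
  Player 1's expected payoff from Top: q·9 + (1−q)·(-7) = 16q - 7
  3q + 1 = 16q - 7  ⇒  -13q = -8  ⇒  q = 8/13.
At equilibrium Player 1 is indifferent across rows, so Player 1's payoff equals the payoff from Bottom: (8/13)·4 + (5/13)·1 = 37/13.

37/13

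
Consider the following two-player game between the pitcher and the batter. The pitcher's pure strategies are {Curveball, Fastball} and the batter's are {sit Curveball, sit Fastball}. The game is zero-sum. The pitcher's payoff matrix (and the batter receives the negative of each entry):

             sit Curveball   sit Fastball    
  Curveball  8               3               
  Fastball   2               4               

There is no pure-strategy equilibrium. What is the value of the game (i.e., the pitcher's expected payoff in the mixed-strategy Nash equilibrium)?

v = 26/7

The pitcher's indifference between Curveball and Fastball determines the batter's mixing probability q:
  the pitcher's payoff to Curveball: q·8 + (1−q)·3 = 5q + 3
  the pitcher's payoff to Fastball: q·2 + (1−q)·4 = -2q + 4
  5q + 3 = -2q + 4  ⇒  7q = 1  ⇒  q = 1/7.
The value is the pitcher's expected payoff against this mix (using Curveball): (1/7)·8 + (6/7)·3 = 26/7.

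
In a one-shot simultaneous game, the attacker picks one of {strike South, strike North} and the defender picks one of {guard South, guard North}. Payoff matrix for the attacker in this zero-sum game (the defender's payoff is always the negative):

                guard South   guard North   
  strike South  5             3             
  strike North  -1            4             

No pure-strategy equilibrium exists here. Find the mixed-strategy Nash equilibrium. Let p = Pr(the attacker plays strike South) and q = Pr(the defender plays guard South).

p = 5/7, q = 1/7

For the defender to be willing to mix, the defender must be indifferent between guard South and guard North, which pins down the attacker's mix.
  the defender's expected payoff from guard South: p·(-5) + (1−p)·1 = -6p + 1
  the defender's expected payoff from guard North: p·(-3) + (1−p)·(-4) = p - 4
  -6p + 1 = p - 4  ⇒  -7p = -5  ⇒  p = 5/7.
For the attacker to be willing to mix, the attacker must be indifferent between strike South and strike North, which pins down the defender's mix.
  the attacker's payoff to strike South: q·5 + (1−q)·3 = 2q + 3
  the attacker's payoff to strike North: q·(-1) + (1−q)·4 = -5q + 4
  2q + 3 = -5q + 4  ⇒  7q = 1  ⇒  q = 1/7.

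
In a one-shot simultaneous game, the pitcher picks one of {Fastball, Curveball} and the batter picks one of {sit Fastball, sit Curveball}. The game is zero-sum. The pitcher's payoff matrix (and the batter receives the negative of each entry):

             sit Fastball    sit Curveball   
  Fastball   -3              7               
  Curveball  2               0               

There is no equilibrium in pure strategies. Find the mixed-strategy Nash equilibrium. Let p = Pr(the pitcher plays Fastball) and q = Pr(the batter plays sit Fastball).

In a mixed equilibrium the batter is indifferent between sit Fastball and sit Curveball; this condition fixes p.
  the batter's payoff to sit Fastball: p·3 + (1−p)·(-2) = 5p - 2
  the batter's payoff to sit Curveball: p·(-7) + (1−p)·0 = -7p
  5p - 2 = -7p  ⇒  12p = 2  ⇒  p = 1/6.
For the pitcher to be willing to mix, the pitcher must be indifferent between Fastball and Curveball, which pins down the batter's mix.
  the pitcher's payoff from Fastball: q·(-3) + (1−q)·7 = -10q + 7
  the pitcher's payoff from Curveball: q·2 + (1−q)·0 = 2q
  -10q + 7 = 2q  ⇒  -12q = -7  ⇒  q = 7/12.

p = 1/6, q = 7/12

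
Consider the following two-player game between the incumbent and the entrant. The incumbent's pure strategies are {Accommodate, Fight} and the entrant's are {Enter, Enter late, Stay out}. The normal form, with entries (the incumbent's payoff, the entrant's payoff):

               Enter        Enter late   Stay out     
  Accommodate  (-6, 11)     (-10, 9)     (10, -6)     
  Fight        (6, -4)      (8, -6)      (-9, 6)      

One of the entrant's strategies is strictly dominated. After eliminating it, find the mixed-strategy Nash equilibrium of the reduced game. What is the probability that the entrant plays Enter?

q = 19/31

The entrant's strategy Enter late is strictly dominated by Enter: 11 > 9 and -4 > -6. Eliminate Enter late.
The entrant's mix must leave the incumbent indifferent between Accommodate and Fight.
  the incumbent's expected payoff from Accommodate: q·(-6) + (1−q)·10 = -16q + 10
  the incumbent's expected payoff from Fight: q·6 + (1−q)·(-9) = 15q - 9
  -16q + 10 = 15q - 9  ⇒  -31q = -19  ⇒  q = 19/31.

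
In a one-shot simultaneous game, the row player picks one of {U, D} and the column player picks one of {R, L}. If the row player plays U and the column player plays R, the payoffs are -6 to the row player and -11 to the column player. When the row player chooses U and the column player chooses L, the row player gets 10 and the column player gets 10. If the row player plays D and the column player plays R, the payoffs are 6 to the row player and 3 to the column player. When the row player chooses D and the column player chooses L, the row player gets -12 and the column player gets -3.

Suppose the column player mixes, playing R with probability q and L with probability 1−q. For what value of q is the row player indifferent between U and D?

q = 11/17

In a mixed equilibrium the row player is indifferent between U and D; this condition fixes q.
  the row player's payoff from U: q·(-6) + (1−q)·10 = -16q + 10
  the row player's payoff from D: q·6 + (1−q)·(-12) = 18q - 12
  -16q + 10 = 18q - 12  ⇒  -34q = -22  ⇒  q = 11/17.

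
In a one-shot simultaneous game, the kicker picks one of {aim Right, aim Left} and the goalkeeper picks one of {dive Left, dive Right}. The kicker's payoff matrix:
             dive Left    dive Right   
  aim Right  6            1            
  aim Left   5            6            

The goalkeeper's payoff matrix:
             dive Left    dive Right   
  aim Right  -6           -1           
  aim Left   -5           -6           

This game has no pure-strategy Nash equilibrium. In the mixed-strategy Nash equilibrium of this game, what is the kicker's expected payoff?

In a mixed equilibrium the kicker is indifferent between aim Right and aim Left; this condition fixes q.
  the kicker's payoff to aim Right: q·6 + (1−q)·1 = 5q + 1
  the kicker's payoff to aim Left: q·5 + (1−q)·6 = -q + 6
  5q + 1 = -q + 6  ⇒  6q = 5  ⇒  q = 5/6.
At equilibrium the kicker is indifferent across rows, so the kicker's payoff equals the payoff from aim Right: (5/6)·6 + (1/6)·1 = 31/6.

31/6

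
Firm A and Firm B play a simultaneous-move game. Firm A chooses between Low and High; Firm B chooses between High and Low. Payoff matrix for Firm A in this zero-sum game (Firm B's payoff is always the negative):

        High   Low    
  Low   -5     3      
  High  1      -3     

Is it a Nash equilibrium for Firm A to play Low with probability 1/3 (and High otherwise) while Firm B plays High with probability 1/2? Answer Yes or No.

Check Firm B's indifference given Firm A's mix p = 1/3:
  payoff from High = 1; payoff from Low = 1 — equal.
Check Firm A's indifference given Firm B's mix q = 1/2:
  payoff from Low = -1; payoff from High = -1 — equal.
Both players are indifferent, so neither can profitably deviate.

Yes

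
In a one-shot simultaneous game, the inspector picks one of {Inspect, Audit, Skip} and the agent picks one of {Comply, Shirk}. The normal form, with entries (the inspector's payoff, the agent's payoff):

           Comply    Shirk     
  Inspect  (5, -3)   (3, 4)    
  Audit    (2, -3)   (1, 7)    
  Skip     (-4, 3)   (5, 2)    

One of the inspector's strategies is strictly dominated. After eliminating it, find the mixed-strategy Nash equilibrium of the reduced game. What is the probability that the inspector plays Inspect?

The inspector's strategy Audit is strictly dominated by Inspect: 5 > 2 and 3 > 1. Eliminate Audit.
The agent's indifference between Comply and Shirk determines the inspector's mixing probability p:
  the agent's payoff to Comply: p·(-3) + (1−p)·3 = -6p + 3
  the agent's payoff to Shirk: p·4 + (1−p)·2 = 2p + 2
  -6p + 3 = 2p + 2  ⇒  -8p = -1  ⇒  p = 1/8.

p = 1/8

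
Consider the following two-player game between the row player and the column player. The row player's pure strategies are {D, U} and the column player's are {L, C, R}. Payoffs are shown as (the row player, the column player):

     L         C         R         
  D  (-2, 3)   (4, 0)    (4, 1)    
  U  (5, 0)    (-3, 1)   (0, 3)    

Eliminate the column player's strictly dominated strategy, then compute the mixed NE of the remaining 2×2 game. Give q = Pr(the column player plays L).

q = 4/11

The column player's strategy C is strictly dominated by R: 1 > 0 and 3 > 1. Eliminate C.
The row player's indifference between D and U determines the column player's mixing probability q:
  the row player's payoff from D: q·(-2) + (1−q)·4 = -6q + 4
  the row player's payoff from U: q·5 + (1−q)·0 = 5q
  -6q + 4 = 5q  ⇒  -11q = -4  ⇒  q = 4/11.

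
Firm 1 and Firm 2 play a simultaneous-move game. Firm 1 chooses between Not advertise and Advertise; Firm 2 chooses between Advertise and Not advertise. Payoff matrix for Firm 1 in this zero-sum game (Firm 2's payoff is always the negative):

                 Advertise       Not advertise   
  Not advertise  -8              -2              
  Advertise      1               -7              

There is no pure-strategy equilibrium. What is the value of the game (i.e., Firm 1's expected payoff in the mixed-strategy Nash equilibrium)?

Firm 1's indifference between Not advertise and Advertise determines Firm 2's mixing probability q:
  Firm 1's payoff to Not advertise: q·(-8) + (1−q)·(-2) = -6q - 2
  Firm 1's payoff to Advertise: q·1 + (1−q)·(-7) = 8q - 7
  -6q - 2 = 8q - 7  ⇒  -14q = -5  ⇒  q = 5/14.
The value is Firm 1's expected payoff against this mix (using Not advertise): (5/14)·(-8) + (9/14)·(-2) = -29/7.

v = -29/7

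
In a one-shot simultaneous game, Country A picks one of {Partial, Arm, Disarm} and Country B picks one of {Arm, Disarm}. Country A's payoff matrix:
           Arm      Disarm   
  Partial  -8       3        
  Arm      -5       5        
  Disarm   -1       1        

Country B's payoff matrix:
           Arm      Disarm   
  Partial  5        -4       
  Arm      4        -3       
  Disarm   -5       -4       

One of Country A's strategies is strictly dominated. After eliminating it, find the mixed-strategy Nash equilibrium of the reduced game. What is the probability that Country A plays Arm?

p = 1/8

Country A's strategy Partial is strictly dominated by Arm: -5 > -8 and 5 > 3. Eliminate Partial.
Country B's indifference between Arm and Disarm determines Country A's mixing probability p:
  Country B's expected payoff from Arm: p·4 + (1−p)·(-5) = 9p - 5
  Country B's expected payoff from Disarm: p·(-3) + (1−p)·(-4) = p - 4
  9p - 5 = p - 4  ⇒  8p = 1  ⇒  p = 1/8.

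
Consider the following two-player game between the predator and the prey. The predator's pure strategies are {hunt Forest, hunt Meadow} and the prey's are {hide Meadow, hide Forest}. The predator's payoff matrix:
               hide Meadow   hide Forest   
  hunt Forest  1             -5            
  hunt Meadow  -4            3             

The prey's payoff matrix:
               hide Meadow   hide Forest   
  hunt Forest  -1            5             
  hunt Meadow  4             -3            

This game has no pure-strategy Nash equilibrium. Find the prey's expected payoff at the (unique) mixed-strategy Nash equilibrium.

17/13

For the prey to be willing to mix, the prey must be indifferent between hide Meadow and hide Forest, which pins down the predator's mix.
  the prey's expected payoff from hide Meadow: p·(-1) + (1−p)·4 = -5p + 4
  the prey's expected payoff from hide Forest: p·5 + (1−p)·(-3) = 8p - 3
  -5p + 4 = 8p - 3  ⇒  -13p = -7  ⇒  p = 7/13.
At equilibrium the prey is indifferent across columns, so the prey's payoff equals the payoff from hide Meadow: (7/13)·(-1) + (6/13)·4 = 17/13.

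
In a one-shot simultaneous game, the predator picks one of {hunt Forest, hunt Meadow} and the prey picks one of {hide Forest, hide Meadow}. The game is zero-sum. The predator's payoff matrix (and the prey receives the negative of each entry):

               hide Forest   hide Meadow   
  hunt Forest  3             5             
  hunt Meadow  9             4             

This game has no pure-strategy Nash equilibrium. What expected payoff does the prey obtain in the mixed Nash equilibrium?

-33/7

The predator's mix must leave the prey indifferent between hide Forest and hide Meadow.
  the prey's payoff from hide Forest: p·(-3) + (1−p)·(-9) = 6p - 9
  the prey's payoff from hide Meadow: p·(-5) + (1−p)·(-4) = -p - 4
  6p - 9 = -p - 4  ⇒  7p = 5  ⇒  p = 5/7.
At equilibrium the prey is indifferent across columns, so the prey's payoff equals the payoff from hide Forest: (5/7)·(-3) + (2/7)·(-9) = -33/7.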